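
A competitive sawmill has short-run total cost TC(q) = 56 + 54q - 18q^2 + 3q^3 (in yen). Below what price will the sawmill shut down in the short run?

The firm shuts down when price falls below the minimum of average variable cost. AVC = VC/q = 54 - 18q + 3q^2.
dAVC/dq = -18 + 6q = 0 gives q = 3. min AVC = 54 - 18·3 + 3·3^2 = 27.
For P < ¥27 the firm produces nothing.

¥27 per unit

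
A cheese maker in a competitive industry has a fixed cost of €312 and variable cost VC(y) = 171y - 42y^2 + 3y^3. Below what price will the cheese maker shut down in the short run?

€24 per unit

Short-run supply begins at min AVC. From VC = 171y - 42y^2 + 3y^3, AVC = 171 - 42y + 3y^2.
At the minimum of AVC, MC = AVC. MC = 171 - 84y + 9y^2; setting MC = AVC gives 6y^2 - 42y = 0, so y = 7. min AVC = 24.
The firm shuts down for any P below €24.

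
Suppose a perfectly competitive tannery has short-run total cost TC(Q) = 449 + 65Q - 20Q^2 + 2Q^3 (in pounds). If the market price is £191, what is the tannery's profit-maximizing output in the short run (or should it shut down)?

Produce at Q = 9

From TC, MC = TC'(Q) = 65 - 40Q + 6Q^2 and AVC = VC/Q = 65 - 20Q + 2Q^2.
The AVC parabola has its vertex at Q = 20/4 = 5, where AVC = 65 - 20·5 + 2·5^2 = £15.
Since P = £191 ≥ min AVC = £15, price covers variable cost and the firm should produce.
Set P = MC: 191 = 65 - 40Q + 6Q^2 → -126 - 40Q + 6Q^2 = 0. The roots are Q = -7/3 and Q = 9; the profit-maximizing output is on the rising part of MC, so Q* = 9.
Check: AVC at Q = 9 is £47 ≤ P, so revenue covers variable cost.
Profit = P·Q − TC = 191·9 − 872 = £847.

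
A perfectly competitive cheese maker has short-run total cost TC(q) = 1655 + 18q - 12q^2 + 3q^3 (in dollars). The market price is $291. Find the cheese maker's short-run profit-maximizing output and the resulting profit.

Profit = -$185 at q = 7

AVC = 18 - 12q + 3q^2; min AVC = $6 at q = 2. Since P = $291 ≥ min AVC, the firm produces.
MC = 18 - 24q + 9q^2. Setting P = MC and taking the root on the rising branch gives q* = 7.
TR = 291·7 = 2037. TC = 1655 + 567 = 2222. Profit = 2037 − 2222 = -$185.
That loss of $185 beats the $1655 the firm would lose by shutting down; producing recovers $1470 of fixed cost.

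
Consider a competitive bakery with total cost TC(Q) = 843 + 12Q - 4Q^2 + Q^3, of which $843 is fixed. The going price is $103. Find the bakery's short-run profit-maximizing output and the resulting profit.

Profit = -$353 at Q = 7

AVC = 12 - 4Q + Q^2; min AVC = $8 at Q = 2. Since P = $103 ≥ min AVC, the firm produces.
MC = 12 - 8Q + 3Q^2. Setting P = MC and taking the root on the rising branch gives Q* = 7.
TR = 103·7 = 721. TC = 843 + 231 = 1074. Profit = 721 − 1074 = -$353.
Shutting down would mean losing the fixed cost of $843, so operating at a loss of $353 is better by $490.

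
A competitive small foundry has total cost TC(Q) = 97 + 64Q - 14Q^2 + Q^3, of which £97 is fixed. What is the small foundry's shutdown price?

£15 per unit

Short-run supply begins at min AVC. From VC = 64Q - 14Q^2 + Q^3, AVC = 64 - 14Q + Q^2.
dAVC/dQ = -14 + 2Q = 0 gives Q = 7. min AVC = 64 - 14·7 + 7^2 = 15.
The firm shuts down for any P below £15.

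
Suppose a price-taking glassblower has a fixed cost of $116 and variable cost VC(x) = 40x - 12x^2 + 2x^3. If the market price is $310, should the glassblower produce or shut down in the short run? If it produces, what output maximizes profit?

Variable cost is VC = 40x - 12x^2 + 2x^3, so AVC = VC/x = 40 - 12x + 2x^2 and MC = dTC/dx = 40 - 24x + 6x^2.
AVC hits its minimum where MC = AVC, at x = 3, giving min AVC = 40 - 12·3 + 2·3^2 = $22.
Since P = $310 ≥ min AVC = $22, price covers variable cost and the firm should produce.
Set P = MC: 310 = 40 - 24x + 6x^2 → -270 - 24x + 6x^2 = 0. The roots are x = -5 and x = 9; the profit-maximizing output is on the rising part of MC, so x* = 9.
Check: AVC at x = 9 is $94 ≤ P, so revenue covers variable cost.
Profit = P·x − TC = 310·9 − 962 = $1828.

Produce at x = 9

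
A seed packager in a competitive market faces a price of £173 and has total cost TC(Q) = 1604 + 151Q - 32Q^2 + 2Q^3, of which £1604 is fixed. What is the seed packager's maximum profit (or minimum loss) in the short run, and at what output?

AVC = 151 - 32Q + 2Q^2; min AVC = £23 at Q = 8. Since P = £173 ≥ min AVC, the firm produces.
MC = 151 - 64Q + 6Q^2. Setting P = MC and taking the root on the rising branch gives Q* = 11.
TR = 173·11 = 1903. TC = 1604 + 451 = 2055. Profit = 1903 − 2055 = -£152.
That loss of £152 beats the £1604 the firm would lose by shutting down; producing recovers £1452 of fixed cost.

Profit = -£152 at Q = 11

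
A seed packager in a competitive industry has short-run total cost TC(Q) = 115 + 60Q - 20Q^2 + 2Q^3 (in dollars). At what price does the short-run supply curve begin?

The shutdown price is the minimum of AVC. VC = 60Q - 20Q^2 + 2Q^3, so AVC = 60 - 20Q + 2Q^2.
dAVC/dQ = -20 + 4Q = 0 gives Q = 5. min AVC = 60 - 20·5 + 2·5^2 = 10.
So the shutdown price is $10.

$10 per unit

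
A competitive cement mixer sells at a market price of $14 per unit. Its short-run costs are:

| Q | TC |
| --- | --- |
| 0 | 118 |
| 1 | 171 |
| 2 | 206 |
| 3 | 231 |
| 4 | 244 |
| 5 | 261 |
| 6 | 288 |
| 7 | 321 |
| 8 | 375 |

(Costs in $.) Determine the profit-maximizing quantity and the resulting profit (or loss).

Q = 0 (shut down); profit = -$118

Compute π = P·Q − TC at each output: Q=0: -118; Q=1: -157; Q=2: -178; Q=3: -189; Q=4: -188; Q=5: -191; Q=6: -204; Q=7: -223; Q=8: -263.
Profit is highest at Q = 0. Equivalently, the lowest AVC in the table is 170/6 ≈ $28.33 at Q = 6, and P = $14 falls below it — price never covers variable cost, so the firm shuts down and loses only its fixed cost.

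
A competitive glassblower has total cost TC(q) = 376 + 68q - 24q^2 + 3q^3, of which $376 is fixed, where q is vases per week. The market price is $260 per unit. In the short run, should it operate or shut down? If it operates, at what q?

Produce at q = 8

Variable cost is VC = 68q - 24q^2 + 3q^3, so AVC = VC/q = 68 - 24q + 3q^2 and MC = dTC/dq = 68 - 48q + 9q^2.
AVC is minimized where dAVC/dq = -24 + 6q = 0, at q = 4; min AVC = 68 - 24·4 + 3·4^2 = $20.
P = $260 exceeds min AVC = $20, so the firm stays open.
P = MC gives -192 - 48q + 9q^2 = 0, with roots -8/3 and 8. Take the larger (rising MC): q* = 8.
Check: AVC at q = 8 is $68 ≤ P, so revenue covers variable cost.
Profit = P·q − TC = 260·8 − 920 = $1160.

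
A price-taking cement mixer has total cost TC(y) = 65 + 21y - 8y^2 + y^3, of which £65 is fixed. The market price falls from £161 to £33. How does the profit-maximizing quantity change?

AVC = 21 - 8y + y^2, minimized at y = 4 where min AVC = £5. MC = 21 - 16y + 3y^2.
With P = £161 above the shutdown price, P = MC gives y = 10.
At P = £33 ≥ min AVC, set P = MC: y = 6. The firm stays open but cuts output.

Output falls from 10 to 6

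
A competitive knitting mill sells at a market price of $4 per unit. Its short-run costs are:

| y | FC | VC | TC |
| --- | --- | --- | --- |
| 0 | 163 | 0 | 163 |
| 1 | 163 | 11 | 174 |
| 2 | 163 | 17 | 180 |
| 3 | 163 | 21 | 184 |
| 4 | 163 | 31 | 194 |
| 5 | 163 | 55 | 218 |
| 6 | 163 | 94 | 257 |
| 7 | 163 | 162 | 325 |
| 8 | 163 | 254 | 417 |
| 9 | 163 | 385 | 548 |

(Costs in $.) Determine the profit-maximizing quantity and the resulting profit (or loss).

y = 0 (shut down); profit = -$163

Profit at each row (π = 4y − TC): y=0: -163; y=1: -170; y=2: -172; y=3: -172; y=4: -178; y=5: -198; y=6: -233; y=7: -297; y=8: -385; y=9: -512.
Profit is highest at y = 0. Equivalently, the lowest AVC in the table is 21/3 ≈ $7 at y = 3, and P = $4 falls below it — price never covers variable cost, so the firm shuts down and loses only its fixed cost.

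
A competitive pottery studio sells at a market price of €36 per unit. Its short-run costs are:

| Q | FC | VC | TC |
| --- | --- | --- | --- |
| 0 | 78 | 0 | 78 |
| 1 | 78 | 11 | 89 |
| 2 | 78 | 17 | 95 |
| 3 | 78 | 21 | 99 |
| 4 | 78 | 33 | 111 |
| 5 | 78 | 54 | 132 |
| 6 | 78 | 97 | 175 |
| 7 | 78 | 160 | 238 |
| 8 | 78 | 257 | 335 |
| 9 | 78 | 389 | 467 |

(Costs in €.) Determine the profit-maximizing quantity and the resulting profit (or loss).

Q = 5; profit = €48

Compute π = P·Q − TC at each output: Q=0: -78; Q=1: -53; Q=2: -23; Q=3: 9; Q=4: 33; Q=5: 48; Q=6: 41; Q=7: 14; Q=8: -47; Q=9: -143.
Profit is maximized at Q = 5. AVC there is 54/5 = €10.80 ≤ P, so producing beats shutting down (which would give -€78).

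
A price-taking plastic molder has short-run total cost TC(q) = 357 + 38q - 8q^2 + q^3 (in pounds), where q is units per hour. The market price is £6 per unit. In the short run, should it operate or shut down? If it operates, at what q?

From TC, MC = TC'(q) = 38 - 16q + 3q^2 and AVC = VC/q = 38 - 8q + q^2.
The AVC parabola has its vertex at q = 8/2 = 4, where AVC = 38 - 8·4 + 4^2 = £22.
With P < min AVC (£6 < £22), every unit sold adds to the loss.
The firm minimizes its loss by shutting down and losing only its fixed cost of £357.

Shut down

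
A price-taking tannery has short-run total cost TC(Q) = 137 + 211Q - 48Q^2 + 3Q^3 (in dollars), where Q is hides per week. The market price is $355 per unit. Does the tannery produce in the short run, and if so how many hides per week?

Produce at Q = 12

Variable cost is VC = 211Q - 48Q^2 + 3Q^3, so AVC = VC/Q = 211 - 48Q + 3Q^2 and MC = dTC/dQ = 211 - 96Q + 9Q^2.
The AVC parabola has its vertex at Q = 48/6 = 8, where AVC = 211 - 48·8 + 3·8^2 = $19.
P = $355 exceeds min AVC = $19, so the firm stays open.
P = MC gives -144 - 96Q + 9Q^2 = 0, with roots -4/3 and 12. Take the larger (rising MC): Q* = 12.
Check: AVC at Q = 12 is $67 ≤ P, so revenue covers variable cost.
Profit = P·Q − TC = 355·12 − 941 = $3319.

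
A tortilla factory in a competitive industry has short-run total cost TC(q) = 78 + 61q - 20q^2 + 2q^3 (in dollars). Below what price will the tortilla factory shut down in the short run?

Short-run supply begins at min AVC. From VC = 61q - 20q^2 + 2q^3, AVC = 61 - 20q + 2q^2.
At the minimum of AVC, MC = AVC. MC = 61 - 40q + 6q^2; setting MC = AVC gives 4q^2 - 20q = 0, so q = 5. min AVC = 11.
So the shutdown price is $11.

$11 per unit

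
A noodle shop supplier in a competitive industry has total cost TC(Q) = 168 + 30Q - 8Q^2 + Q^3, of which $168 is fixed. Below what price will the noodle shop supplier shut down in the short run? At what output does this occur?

$14 per unit, at Q = 4

The firm shuts down when price falls below the minimum of average variable cost. AVC = VC/Q = 30 - 8Q + Q^2.
At the minimum of AVC, MC = AVC. MC = 30 - 16Q + 3Q^2; setting MC = AVC gives 2Q^2 - 8Q = 0, so Q = 4. min AVC = 14.
The firm shuts down for any P below $14.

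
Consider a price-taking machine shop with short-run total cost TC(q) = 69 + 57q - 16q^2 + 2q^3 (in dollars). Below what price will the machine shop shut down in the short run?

The shutdown price is the minimum of AVC. VC = 57q - 16q^2 + 2q^3, so AVC = 57 - 16q + 2q^2.
dAVC/dq = -16 + 4q = 0 gives q = 4. min AVC = 57 - 16·4 + 2·4^2 = 25.
The firm shuts down for any P below $25.

$25 per unit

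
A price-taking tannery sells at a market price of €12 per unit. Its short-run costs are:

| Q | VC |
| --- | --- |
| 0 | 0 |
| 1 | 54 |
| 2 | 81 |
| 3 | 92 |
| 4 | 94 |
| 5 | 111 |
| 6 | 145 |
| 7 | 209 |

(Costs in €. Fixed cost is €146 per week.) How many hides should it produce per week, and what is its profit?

Q = 0 (shut down); profit = -€146

Compute π = P·Q − TC at each output: Q=0: -146; Q=1: -188; Q=2: -203; Q=3: -202; Q=4: -192; Q=5: -197; Q=6: -219; Q=7: -271.
Profit is highest at Q = 0. Equivalently, the lowest AVC in the table is 111/5 ≈ €22.20 at Q = 5, and P = €12 falls below it — price never covers variable cost, so the firm shuts down and loses only its fixed cost.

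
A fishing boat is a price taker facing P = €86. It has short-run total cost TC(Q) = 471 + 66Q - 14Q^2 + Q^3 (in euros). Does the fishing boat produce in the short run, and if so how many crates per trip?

Strip out fixed cost: VC = 66Q - 14Q^2 + Q^3. Then AVC = 66 - 14Q + Q^2 and MC = 66 - 28Q + 3Q^2.
The AVC parabola has its vertex at Q = 14/2 = 7, where AVC = 66 - 14·7 + 7^2 = €17.
P = €86 exceeds min AVC = €17, so the firm stays open.
P = MC gives -20 - 28Q + 3Q^2 = 0, with roots -2/3 and 10. Take the larger (rising MC): Q* = 10.
Check: AVC at Q = 10 is €26 ≤ P, so revenue covers variable cost.
Profit = P·Q − TC = 86·10 − 731 = €129.

Produce at Q = 10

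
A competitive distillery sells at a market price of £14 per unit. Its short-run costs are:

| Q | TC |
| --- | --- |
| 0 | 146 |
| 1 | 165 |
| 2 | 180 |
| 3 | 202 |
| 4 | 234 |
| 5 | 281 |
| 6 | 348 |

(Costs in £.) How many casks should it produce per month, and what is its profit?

Q = 0 (shut down); profit = -£146

Compute π = P·Q − TC at each output: Q=0: -146; Q=1: -151; Q=2: -152; Q=3: -160; Q=4: -178; Q=5: -211; Q=6: -264.
Profit is highest at Q = 0. Equivalently, the lowest AVC in the table is 34/2 ≈ £17 at Q = 2, and P = £14 falls below it — price never covers variable cost, so the firm shuts down and loses only its fixed cost.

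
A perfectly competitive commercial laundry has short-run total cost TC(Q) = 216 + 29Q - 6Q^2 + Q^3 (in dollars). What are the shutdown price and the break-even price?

AVC = 29 - 6Q + Q^2; minimized at Q = 3, giving min AVC = $20. That is the shutdown price.
ATC = 216/Q + 29 - 6Q + Q^2. Setting dATC/dQ = −216/Q^2 − 6 + 2Q = 0 gives Q = 6 (since 2·6^3 − 6·6^2 = 216).
min ATC = 216/6 + 29 − 6·6 + 6^2 = $65. That is the break-even price.
Between these two prices the firm operates at a loss; above $65 it earns a profit.

Shutdown price = $20; break-even price = $65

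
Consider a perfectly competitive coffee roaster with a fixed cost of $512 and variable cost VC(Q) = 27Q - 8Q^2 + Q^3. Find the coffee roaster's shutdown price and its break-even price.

Shutdown price = $11; break-even price = $91

AVC = 27 - 8Q + Q^2; minimized at Q = 4, giving min AVC = $11. That is the shutdown price.
ATC = 512/Q + 27 - 8Q + Q^2. Setting dATC/dQ = −512/Q^2 − 8 + 2Q = 0 gives Q = 8 (since 2·8^3 − 8·8^2 = 512).
min ATC = 512/8 + 27 − 8·8 + 8^2 = $91. That is the break-even price.
For $11 ≤ P < $91 the firm produces at a loss; below $11 it shuts down.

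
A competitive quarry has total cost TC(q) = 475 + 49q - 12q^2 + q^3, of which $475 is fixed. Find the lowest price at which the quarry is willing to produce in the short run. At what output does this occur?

$13 per unit, at q = 6

The firm shuts down when price falls below the minimum of average variable cost. AVC = VC/q = 49 - 12q + q^2.
At the minimum of AVC, MC = AVC. MC = 49 - 24q + 3q^2; setting MC = AVC gives 2q^2 - 12q = 0, so q = 6. min AVC = 13.
For P < $13 the firm produces nothing.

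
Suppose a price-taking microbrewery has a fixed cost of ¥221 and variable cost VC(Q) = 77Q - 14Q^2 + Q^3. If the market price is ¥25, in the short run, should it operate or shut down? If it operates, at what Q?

Variable cost is VC = 77Q - 14Q^2 + Q^3, so AVC = VC/Q = 77 - 14Q + Q^2 and MC = dTC/dQ = 77 - 28Q + 3Q^2.
AVC is minimized where dAVC/dQ = -14 + 2Q = 0, at Q = 7; min AVC = 77 - 14·7 + 7^2 = ¥28.
P = ¥25 lies below min AVC = ¥28; no output level covers variable cost.
The firm minimizes its loss by shutting down and losing only its fixed cost of ¥221.

Shut down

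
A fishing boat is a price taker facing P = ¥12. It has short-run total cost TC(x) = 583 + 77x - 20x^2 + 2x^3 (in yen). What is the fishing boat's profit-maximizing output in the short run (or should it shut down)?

Shut down

From TC, MC = TC'(x) = 77 - 40x + 6x^2 and AVC = VC/x = 77 - 20x + 2x^2.
AVC hits its minimum where MC = AVC, at x = 5, giving min AVC = 77 - 20·5 + 2·5^2 = ¥27.
Since P = ¥12 < min AVC = ¥27, price fails to cover variable cost at any output.
Best response: produce nothing and absorb the ¥583 fixed cost.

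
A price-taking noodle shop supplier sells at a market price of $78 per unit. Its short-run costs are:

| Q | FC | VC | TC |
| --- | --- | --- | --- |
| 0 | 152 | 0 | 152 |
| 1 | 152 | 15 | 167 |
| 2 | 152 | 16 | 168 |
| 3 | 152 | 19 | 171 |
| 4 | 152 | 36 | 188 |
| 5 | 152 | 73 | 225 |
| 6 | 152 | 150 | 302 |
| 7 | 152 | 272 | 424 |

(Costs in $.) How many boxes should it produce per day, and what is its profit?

Compute π = P·Q − TC at each output: Q=0: -152; Q=1: -89; Q=2: -12; Q=3: 63; Q=4: 124; Q=5: 165; Q=6: 166; Q=7: 122.
Profit is maximized at Q = 6. AVC there is 150/6 = $25 ≤ P, so producing beats shutting down (which would give -$152).

Q = 6; profit = $166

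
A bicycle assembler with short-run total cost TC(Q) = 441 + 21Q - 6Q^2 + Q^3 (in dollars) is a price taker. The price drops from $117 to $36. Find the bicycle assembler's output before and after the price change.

AVC = 21 - 6Q + Q^2, minimized at Q = 3 where min AVC = $12. MC = 21 - 12Q + 3Q^2.
At P = $117 ≥ min AVC, set P = MC on the rising branch: Q = 8.
At P = $36 ≥ min AVC, set P = MC: Q = 5. The firm stays open but cuts output.

Output falls from 8 to 5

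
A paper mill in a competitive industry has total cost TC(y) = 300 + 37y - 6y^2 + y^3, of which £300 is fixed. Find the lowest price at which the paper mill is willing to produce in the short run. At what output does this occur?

£28 per unit, at y = 3

The shutdown price is the minimum of AVC. VC = 37y - 6y^2 + y^3, so AVC = 37 - 6y + y^2.
dAVC/dy = -6 + 2y = 0 gives y = 3. min AVC = 37 - 6·3 + 3^2 = 28.
For P < £28 the firm produces nothing.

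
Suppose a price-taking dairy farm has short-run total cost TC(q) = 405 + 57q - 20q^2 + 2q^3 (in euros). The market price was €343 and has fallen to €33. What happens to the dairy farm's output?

Output falls from 11 to 6

MC = 57 - 40q + 6q^2; the shutdown threshold is min AVC = €7 (at q = 5).
With P = €343 above the shutdown price, P = MC gives q = 11.
At P = €33 ≥ min AVC, set P = MC: q = 6. The firm stays open but cuts output.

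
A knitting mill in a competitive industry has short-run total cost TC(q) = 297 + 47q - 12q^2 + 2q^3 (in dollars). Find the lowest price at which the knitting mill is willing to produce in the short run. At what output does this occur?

Short-run supply begins at min AVC. From VC = 47q - 12q^2 + 2q^3, AVC = 47 - 12q + 2q^2.
dAVC/dq = -12 + 4q = 0 gives q = 3. min AVC = 47 - 12·3 + 2·3^2 = 29.
So the shutdown price is $29.

$29 per unit, at q = 3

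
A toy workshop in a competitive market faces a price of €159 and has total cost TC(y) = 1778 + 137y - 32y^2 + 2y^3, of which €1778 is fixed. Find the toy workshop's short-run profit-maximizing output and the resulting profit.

AVC = 137 - 32y + 2y^2 has its minimum €9 at y = 8; price €159 clears that bar, so the firm operates.
MC = 137 - 64y + 6y^2. Setting P = MC and taking the root on the rising branch gives y* = 11.
TR = 159·11 = 1749. TC = 1778 + 297 = 2075. Profit = 1749 − 2075 = -€326.
By producing, the firm covers all variable cost plus €1452 of fixed cost; shutting down would lose the full €1778.

Profit = -€326 at y = 11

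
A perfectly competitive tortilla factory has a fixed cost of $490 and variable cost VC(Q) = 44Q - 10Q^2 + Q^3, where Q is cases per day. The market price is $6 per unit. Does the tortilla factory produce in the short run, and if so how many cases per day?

Shut down

Strip out fixed cost: VC = 44Q - 10Q^2 + Q^3. Then AVC = 44 - 10Q + Q^2 and MC = 44 - 20Q + 3Q^2.
AVC hits its minimum where MC = AVC, at Q = 5, giving min AVC = 44 - 10·5 + 5^2 = $19.
With P < min AVC ($6 < $19), every unit sold adds to the loss.
The firm minimizes its loss by shutting down and losing only its fixed cost of $490.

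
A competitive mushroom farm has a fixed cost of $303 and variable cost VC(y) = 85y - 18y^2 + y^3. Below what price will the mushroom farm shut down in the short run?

$4 per unit

The firm shuts down when price falls below the minimum of average variable cost. AVC = VC/y = 85 - 18y + y^2.
At the minimum of AVC, MC = AVC. MC = 85 - 36y + 3y^2; setting MC = AVC gives 2y^2 - 18y = 0, so y = 9. min AVC = 4.
For P < $4 the firm produces nothing.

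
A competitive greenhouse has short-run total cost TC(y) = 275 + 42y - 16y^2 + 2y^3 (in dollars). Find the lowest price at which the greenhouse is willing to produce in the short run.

Short-run supply begins at min AVC. From VC = 42y - 16y^2 + 2y^3, AVC = 42 - 16y + 2y^2.
dAVC/dy = -16 + 4y = 0 gives y = 4. min AVC = 42 - 16·4 + 2·4^2 = 10.
So the shutdown price is $10.

$10 per unit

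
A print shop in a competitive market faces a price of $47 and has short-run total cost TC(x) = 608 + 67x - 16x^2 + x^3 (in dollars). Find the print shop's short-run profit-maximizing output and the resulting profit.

Profit = -$208 at x = 10

AVC = 67 - 16x + x^2; min AVC = $3 at x = 8. Since P = $47 ≥ min AVC, the firm produces.
MC = 67 - 32x + 3x^2. Setting P = MC and taking the root on the rising branch gives x* = 10.
TR = 47·10 = 470. TC = 608 + 70 = 678. Profit = 470 − 678 = -$208.
That loss of $208 beats the $608 the firm would lose by shutting down; producing recovers $400 of fixed cost.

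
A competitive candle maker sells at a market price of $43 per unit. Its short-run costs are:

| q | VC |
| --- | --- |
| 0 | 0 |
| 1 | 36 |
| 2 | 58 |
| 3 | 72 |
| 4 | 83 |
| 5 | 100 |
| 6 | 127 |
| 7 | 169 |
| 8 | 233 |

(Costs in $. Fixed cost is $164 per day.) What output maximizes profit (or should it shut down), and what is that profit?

Compute π = P·q − TC at each output: q=0: -164; q=1: -157; q=2: -136; q=3: -107; q=4: -75; q=5: -49; q=6: -33; q=7: -32; q=8: -53.
Profit is maximized at q = 7. AVC there is 169/7 = $24.14 ≤ P, so producing beats shutting down (which would give -$164).

q = 7; profit = -$32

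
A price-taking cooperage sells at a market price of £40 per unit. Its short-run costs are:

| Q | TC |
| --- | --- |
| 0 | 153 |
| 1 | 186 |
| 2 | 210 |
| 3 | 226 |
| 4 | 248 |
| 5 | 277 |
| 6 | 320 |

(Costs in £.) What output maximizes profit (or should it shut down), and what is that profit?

Tabulate TR − TC: Q=0: -153; Q=1: -146; Q=2: -130; Q=3: -106; Q=4: -88; Q=5: -77; Q=6: -80.
Profit is maximized at Q = 5. AVC there is 124/5 = £24.80 ≤ P, so producing beats shutting down (which would give -£153).

Q = 5; profit = -£77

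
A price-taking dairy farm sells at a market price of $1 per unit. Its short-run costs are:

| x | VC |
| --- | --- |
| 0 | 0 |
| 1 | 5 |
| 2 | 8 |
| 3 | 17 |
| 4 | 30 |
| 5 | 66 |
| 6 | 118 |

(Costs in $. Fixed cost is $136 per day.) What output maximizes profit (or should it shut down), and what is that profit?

Profit at each row (π = 1x − TC): x=0: -136; x=1: -140; x=2: -142; x=3: -150; x=4: -162; x=5: -197; x=6: -248.
Profit is highest at x = 0. Equivalently, the lowest AVC in the table is 8/2 ≈ $4 at x = 2, and P = $1 falls below it — price never covers variable cost, so the firm shuts down and loses only its fixed cost.

x = 0 (shut down); profit = -$136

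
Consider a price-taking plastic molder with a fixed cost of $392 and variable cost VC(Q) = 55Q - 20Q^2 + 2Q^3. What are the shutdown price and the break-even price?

AVC = 55 - 20Q + 2Q^2; minimized at Q = 5, giving min AVC = $5. That is the shutdown price.
ATC = 392/Q + 55 - 20Q + 2Q^2. Setting dATC/dQ = −392/Q^2 − 20 + 4Q = 0 gives Q = 7 (since 4·7^3 − 20·7^2 = 392).
min ATC = 392/7 + 55 − 20·7 + 2·7^2 = $69. That is the break-even price.
Between these two prices the firm operates at a loss; above $69 it earns a profit.

Shutdown price = $5; break-even price = $69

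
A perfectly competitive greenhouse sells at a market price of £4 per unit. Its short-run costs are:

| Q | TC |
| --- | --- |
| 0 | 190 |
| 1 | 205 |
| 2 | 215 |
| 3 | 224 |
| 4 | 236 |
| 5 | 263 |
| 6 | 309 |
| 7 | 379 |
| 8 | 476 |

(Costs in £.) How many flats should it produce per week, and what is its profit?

Profit at each row (π = 4Q − TC): Q=0: -190; Q=1: -201; Q=2: -207; Q=3: -212; Q=4: -220; Q=5: -243; Q=6: -285; Q=7: -351; Q=8: -444.
Profit is highest at Q = 0. Equivalently, the lowest AVC in the table is 34/3 ≈ £11.33 at Q = 3, and P = £4 falls below it — price never covers variable cost, so the firm shuts down and loses only its fixed cost.

Q = 0 (shut down); profit = -£190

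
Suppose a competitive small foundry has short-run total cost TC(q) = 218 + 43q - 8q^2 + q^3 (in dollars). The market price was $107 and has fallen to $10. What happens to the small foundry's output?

AVC = 43 - 8q + q^2, minimized at q = 4 where min AVC = $27. MC = 43 - 16q + 3q^2.
With P = $107 above the shutdown price, P = MC gives q = 8.
At P = $10 < min AVC = $27, price no longer covers variable cost at any output, so the firm shuts down: q = 0.

Output falls from 8 to 0 (the firm shuts down)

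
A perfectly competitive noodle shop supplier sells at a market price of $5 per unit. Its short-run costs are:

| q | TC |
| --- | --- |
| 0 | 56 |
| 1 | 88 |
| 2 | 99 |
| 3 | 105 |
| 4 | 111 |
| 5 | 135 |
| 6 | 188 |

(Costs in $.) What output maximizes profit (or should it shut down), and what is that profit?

Tabulate TR − TC: q=0: -56; q=1: -83; q=2: -89; q=3: -90; q=4: -91; q=5: -110; q=6: -158.
Profit is highest at q = 0. Equivalently, the lowest AVC in the table is 55/4 ≈ $13.75 at q = 4, and P = $5 falls below it — price never covers variable cost, so the firm shuts down and loses only its fixed cost.

q = 0 (shut down); profit = -$56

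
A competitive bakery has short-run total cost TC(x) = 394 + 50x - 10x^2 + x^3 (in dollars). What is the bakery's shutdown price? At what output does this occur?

Short-run supply begins at min AVC. From VC = 50x - 10x^2 + x^3, AVC = 50 - 10x + x^2.
At the minimum of AVC, MC = AVC. MC = 50 - 20x + 3x^2; setting MC = AVC gives 2x^2 - 10x = 0, so x = 5. min AVC = 25.
The firm shuts down for any P below $25.

$25 per unit, at x = 5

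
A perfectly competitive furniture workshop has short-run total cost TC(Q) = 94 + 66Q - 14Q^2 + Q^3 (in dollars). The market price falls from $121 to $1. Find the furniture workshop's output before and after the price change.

AVC = 66 - 14Q + Q^2, minimized at Q = 7 where min AVC = $17. MC = 66 - 28Q + 3Q^2.
At P = $121 ≥ min AVC, set P = MC on the rising branch: Q = 11.
At P = $1 < min AVC = $17, price no longer covers variable cost at any output, so the firm shuts down: Q = 0.

Output falls from 11 to 0 (the firm shuts down)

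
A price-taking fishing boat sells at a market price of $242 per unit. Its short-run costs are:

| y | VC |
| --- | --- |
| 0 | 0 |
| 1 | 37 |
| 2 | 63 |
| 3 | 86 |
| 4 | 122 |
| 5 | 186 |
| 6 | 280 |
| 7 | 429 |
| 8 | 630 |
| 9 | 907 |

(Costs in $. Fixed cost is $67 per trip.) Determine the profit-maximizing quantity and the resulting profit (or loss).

Tabulate TR − TC: y=0: -67; y=1: 138; y=2: 354; y=3: 573; y=4: 779; y=5: 957; y=6: 1105; y=7: 1198; y=8: 1239; y=9: 1204.
Profit is maximized at y = 8. AVC there is 630/8 = $78.75 ≤ P, so producing beats shutting down (which would give -$67).

y = 8; profit = $1239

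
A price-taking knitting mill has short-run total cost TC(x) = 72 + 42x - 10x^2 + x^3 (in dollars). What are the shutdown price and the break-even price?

Shutdown price = $17; break-even price = $30

Shutdown price = min AVC. AVC = 42 - 10x + x^2, with vertex at x = 5 and minimum $17.
ATC = 72/x + 42 - 10x + x^2. Setting dATC/dx = −72/x^2 − 10 + 2x = 0 gives x = 6 (since 2·6^3 − 10·6^2 = 72).
min ATC = 72/6 + 42 − 10·6 + 6^2 = $30. That is the break-even price.
Between these two prices the firm operates at a loss; above $30 it earns a profit.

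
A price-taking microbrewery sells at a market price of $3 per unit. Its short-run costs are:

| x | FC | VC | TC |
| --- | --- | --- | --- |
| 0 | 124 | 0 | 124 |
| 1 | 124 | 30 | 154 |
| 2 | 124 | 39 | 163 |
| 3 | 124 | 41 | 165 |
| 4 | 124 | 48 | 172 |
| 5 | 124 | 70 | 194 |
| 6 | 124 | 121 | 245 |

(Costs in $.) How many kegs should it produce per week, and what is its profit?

x = 0 (shut down); profit = -$124

Tabulate TR − TC: x=0: -124; x=1: -151; x=2: -157; x=3: -156; x=4: -160; x=5: -179; x=6: -227.
Profit is highest at x = 0. Equivalently, the lowest AVC in the table is 48/4 ≈ $12 at x = 4, and P = $3 falls below it — price never covers variable cost, so the firm shuts down and loses only its fixed cost.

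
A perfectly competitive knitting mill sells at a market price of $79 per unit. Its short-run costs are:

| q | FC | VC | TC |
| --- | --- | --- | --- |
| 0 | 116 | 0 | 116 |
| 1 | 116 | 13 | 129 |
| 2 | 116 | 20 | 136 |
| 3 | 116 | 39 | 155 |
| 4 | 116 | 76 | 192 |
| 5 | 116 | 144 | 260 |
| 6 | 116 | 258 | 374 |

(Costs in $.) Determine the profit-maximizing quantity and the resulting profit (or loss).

Profit at each row (π = 79q − TC): q=0: -116; q=1: -50; q=2: 22; q=3: 82; q=4: 124; q=5: 135; q=6: 100.
Profit is maximized at q = 5. AVC there is 144/5 = $28.80 ≤ P, so producing beats shutting down (which would give -$116).

q = 5; profit = $135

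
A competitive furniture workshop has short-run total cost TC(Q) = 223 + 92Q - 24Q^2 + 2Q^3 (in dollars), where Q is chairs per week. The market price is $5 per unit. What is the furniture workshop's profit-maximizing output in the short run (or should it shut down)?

Variable cost is VC = 92Q - 24Q^2 + 2Q^3, so AVC = VC/Q = 92 - 24Q + 2Q^2 and MC = dTC/dQ = 92 - 48Q + 6Q^2.
The AVC parabola has its vertex at Q = 24/4 = 6, where AVC = 92 - 24·6 + 2·6^2 = $20.
With P < min AVC ($5 < $20), every unit sold adds to the loss.
Best response: produce nothing and absorb the $223 fixed cost.

Shut down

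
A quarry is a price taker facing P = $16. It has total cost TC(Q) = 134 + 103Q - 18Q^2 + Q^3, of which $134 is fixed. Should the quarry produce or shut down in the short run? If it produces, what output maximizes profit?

Shut down

From TC, MC = TC'(Q) = 103 - 36Q + 3Q^2 and AVC = VC/Q = 103 - 18Q + Q^2.
AVC is minimized where dAVC/dQ = -18 + 2Q = 0, at Q = 9; min AVC = 103 - 18·9 + 9^2 = $22.
Since P = $16 < min AVC = $22, price fails to cover variable cost at any output.
Shutting down limits the loss to fixed cost, $134.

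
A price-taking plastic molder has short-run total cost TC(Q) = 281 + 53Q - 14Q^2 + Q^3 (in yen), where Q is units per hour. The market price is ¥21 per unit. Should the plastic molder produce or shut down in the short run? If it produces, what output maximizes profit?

Produce at Q = 8

Variable cost is VC = 53Q - 14Q^2 + Q^3, so AVC = VC/Q = 53 - 14Q + Q^2 and MC = dTC/dQ = 53 - 28Q + 3Q^2.
The AVC parabola has its vertex at Q = 14/2 = 7, where AVC = 53 - 14·7 + 7^2 = ¥4.
Since P = ¥21 ≥ min AVC = ¥4, price covers variable cost and the firm should produce.
Set P = MC: 21 = 53 - 28Q + 3Q^2 → 32 - 28Q + 3Q^2 = 0. The roots are Q = 4/3 and Q = 8; the profit-maximizing output is on the rising part of MC, so Q* = 8.
Check: AVC at Q = 8 is ¥5 ≤ P, so revenue covers variable cost.
Profit = P·Q − TC = 21·8 − 321 = -¥153, a loss, but smaller than the ¥281 fixed cost the firm would lose by shutting down.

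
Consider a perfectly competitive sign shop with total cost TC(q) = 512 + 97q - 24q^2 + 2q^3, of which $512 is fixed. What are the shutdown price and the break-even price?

Shutdown price = $25; break-even price = $97

AVC = 97 - 24q + 2q^2; minimized at q = 6, giving min AVC = $25. That is the shutdown price.
ATC = 512/q + 97 - 24q + 2q^2. Setting dATC/dq = −512/q^2 − 24 + 4q = 0 gives q = 8 (since 4·8^3 − 24·8^2 = 512).
min ATC = 512/8 + 97 − 24·8 + 2·8^2 = $97. That is the break-even price.
For $25 ≤ P < $97 the firm produces at a loss; below $25 it shuts down.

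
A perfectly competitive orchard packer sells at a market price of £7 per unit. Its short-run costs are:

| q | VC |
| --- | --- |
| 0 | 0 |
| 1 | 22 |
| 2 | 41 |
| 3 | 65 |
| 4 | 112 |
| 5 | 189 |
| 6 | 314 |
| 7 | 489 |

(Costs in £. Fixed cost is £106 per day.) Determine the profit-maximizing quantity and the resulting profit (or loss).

Profit at each row (π = 7q − TC): q=0: -106; q=1: -121; q=2: -133; q=3: -150; q=4: -190; q=5: -260; q=6: -378; q=7: -546.
Profit is highest at q = 0. Equivalently, the lowest AVC in the table is 41/2 ≈ £20.50 at q = 2, and P = £7 falls below it — price never covers variable cost, so the firm shuts down and loses only its fixed cost.

q = 0 (shut down); profit = -£106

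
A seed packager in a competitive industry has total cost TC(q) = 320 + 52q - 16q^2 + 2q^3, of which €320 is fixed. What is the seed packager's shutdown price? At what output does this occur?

Short-run supply begins at min AVC. From VC = 52q - 16q^2 + 2q^3, AVC = 52 - 16q + 2q^2.
dAVC/dq = -16 + 4q = 0 gives q = 4. min AVC = 52 - 16·4 + 2·4^2 = 20.
So the shutdown price is €20.

€20 per unit, at q = 4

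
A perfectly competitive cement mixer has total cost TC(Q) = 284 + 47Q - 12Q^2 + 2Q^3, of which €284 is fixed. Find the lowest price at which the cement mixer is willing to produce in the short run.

Short-run supply begins at min AVC. From VC = 47Q - 12Q^2 + 2Q^3, AVC = 47 - 12Q + 2Q^2.
At the minimum of AVC, MC = AVC. MC = 47 - 24Q + 6Q^2; setting MC = AVC gives 4Q^2 - 12Q = 0, so Q = 3. min AVC = 29.
The firm shuts down for any P below €29.

€29 per unit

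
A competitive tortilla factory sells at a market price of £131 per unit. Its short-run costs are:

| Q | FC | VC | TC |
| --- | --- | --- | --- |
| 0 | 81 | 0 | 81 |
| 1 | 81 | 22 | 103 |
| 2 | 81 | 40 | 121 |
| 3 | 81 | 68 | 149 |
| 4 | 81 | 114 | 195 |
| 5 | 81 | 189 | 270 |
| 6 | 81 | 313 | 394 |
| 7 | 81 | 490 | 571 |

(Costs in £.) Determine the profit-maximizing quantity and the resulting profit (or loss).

Q = 6; profit = £392

Profit at each row (π = 131Q − TC): Q=0: -81; Q=1: 28; Q=2: 141; Q=3: 244; Q=4: 329; Q=5: 385; Q=6: 392; Q=7: 346.
Profit is maximized at Q = 6. AVC there is 313/6 = £52.17 ≤ P, so producing beats shutting down (which would give -£81).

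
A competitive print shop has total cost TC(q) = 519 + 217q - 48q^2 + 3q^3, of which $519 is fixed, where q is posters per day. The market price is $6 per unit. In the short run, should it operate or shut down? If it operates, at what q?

Strip out fixed cost: VC = 217q - 48q^2 + 3q^3. Then AVC = 217 - 48q + 3q^2 and MC = 217 - 96q + 9q^2.
AVC is minimized where dAVC/dq = -48 + 6q = 0, at q = 8; min AVC = 217 - 48·8 + 3·8^2 = $25.
With P < min AVC ($6 < $25), every unit sold adds to the loss.
The firm minimizes its loss by shutting down and losing only its fixed cost of $519.

Shut down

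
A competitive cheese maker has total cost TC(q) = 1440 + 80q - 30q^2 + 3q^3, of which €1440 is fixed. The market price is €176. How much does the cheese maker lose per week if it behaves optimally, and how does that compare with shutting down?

Profit = -€288 at q = 8

AVC = 80 - 30q + 3q^2 has its minimum €5 at q = 5; price €176 clears that bar, so the firm operates.
MC = 80 - 60q + 9q^2. Setting P = MC and taking the root on the rising branch gives q* = 8.
TR = 176·8 = 1408. TC = 1440 + 256 = 1696. Profit = 1408 − 1696 = -€288.
Shutting down would mean losing the fixed cost of €1440, so operating at a loss of €288 is better by €1152.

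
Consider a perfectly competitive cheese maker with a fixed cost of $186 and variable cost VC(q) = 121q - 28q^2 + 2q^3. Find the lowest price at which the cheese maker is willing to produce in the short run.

$23 per unit

The shutdown price is the minimum of AVC. VC = 121q - 28q^2 + 2q^3, so AVC = 121 - 28q + 2q^2.
At the minimum of AVC, MC = AVC. MC = 121 - 56q + 6q^2; setting MC = AVC gives 4q^2 - 28q = 0, so q = 7. min AVC = 23.
So the shutdown price is $23.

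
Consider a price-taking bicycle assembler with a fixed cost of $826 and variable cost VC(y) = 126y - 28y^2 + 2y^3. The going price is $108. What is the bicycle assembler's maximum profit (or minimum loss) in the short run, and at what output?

Profit = -$178 at y = 9

AVC = 126 - 28y + 2y^2; min AVC = $28 at y = 7. Since P = $108 ≥ min AVC, the firm produces.
MC = 126 - 56y + 6y^2. Setting P = MC and taking the root on the rising branch gives y* = 9.
TR = 108·9 = 972. TC = 826 + 324 = 1150. Profit = 972 − 1150 = -$178.
By producing, the firm covers all variable cost plus $648 of fixed cost; shutting down would lose the full $826.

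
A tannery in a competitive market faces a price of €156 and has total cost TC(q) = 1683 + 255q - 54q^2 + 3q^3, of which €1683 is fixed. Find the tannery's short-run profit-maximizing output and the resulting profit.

AVC = 255 - 54q + 3q^2 has its minimum €12 at q = 9; price €156 clears that bar, so the firm operates.
MC = 255 - 108q + 9q^2. Setting P = MC and taking the root on the rising branch gives q* = 11.
TR = 156·11 = 1716. TC = 1683 + 264 = 1947. Profit = 1716 − 1947 = -€231.
That loss of €231 beats the €1683 the firm would lose by shutting down; producing recovers €1452 of fixed cost.

Profit = -€231 at q = 11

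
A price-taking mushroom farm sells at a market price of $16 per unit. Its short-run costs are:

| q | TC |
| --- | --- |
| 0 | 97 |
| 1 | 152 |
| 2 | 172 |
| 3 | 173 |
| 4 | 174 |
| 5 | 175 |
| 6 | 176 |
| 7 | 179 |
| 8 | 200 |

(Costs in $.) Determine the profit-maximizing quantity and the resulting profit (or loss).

q = 7; profit = -$67

Compute π = P·q − TC at each output: q=0: -97; q=1: -136; q=2: -140; q=3: -125; q=4: -110; q=5: -95; q=6: -80; q=7: -67; q=8: -72.
Profit is maximized at q = 7. AVC there is 82/7 = $11.71 ≤ P, so producing beats shutting down (which would give -$97).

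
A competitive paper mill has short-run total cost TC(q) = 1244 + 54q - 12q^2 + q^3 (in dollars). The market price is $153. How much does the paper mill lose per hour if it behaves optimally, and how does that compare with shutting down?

AVC = 54 - 12q + q^2; min AVC = $18 at q = 6. Since P = $153 ≥ min AVC, the firm produces.
With MC = 54 - 24q + 3q^2, P = MC on the upward-sloping part at q* = 11.
TR = 153·11 = 1683. TC = 1244 + 473 = 1717. Profit = 1683 − 1717 = -$34.
By producing, the firm covers all variable cost plus $1210 of fixed cost; shutting down would lose the full $1244.

Profit = -$34 at q = 11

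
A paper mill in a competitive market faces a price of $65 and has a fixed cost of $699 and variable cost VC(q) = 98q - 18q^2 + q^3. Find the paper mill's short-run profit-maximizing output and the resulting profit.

AVC = 98 - 18q + q^2 has its minimum $17 at q = 9; price $65 clears that bar, so the firm operates.
With MC = 98 - 36q + 3q^2, P = MC on the upward-sloping part at q* = 11.
TR = 65·11 = 715. TC = 699 + 231 = 930. Profit = 715 − 930 = -$215.
By producing, the firm covers all variable cost plus $484 of fixed cost; shutting down would lose the full $699.

Profit = -$215 at q = 11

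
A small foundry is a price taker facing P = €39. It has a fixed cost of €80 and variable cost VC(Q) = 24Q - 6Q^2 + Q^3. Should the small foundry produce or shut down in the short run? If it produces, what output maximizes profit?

Produce at Q = 5

Strip out fixed cost: VC = 24Q - 6Q^2 + Q^3. Then AVC = 24 - 6Q + Q^2 and MC = 24 - 12Q + 3Q^2.
AVC hits its minimum where MC = AVC, at Q = 3, giving min AVC = 24 - 6·3 + 3^2 = €15.
Since P = €39 ≥ min AVC = €15, price covers variable cost and the firm should produce.
P = MC gives -15 - 12Q + 3Q^2 = 0, with roots -1 and 5. Take the larger (rising MC): Q* = 5.
Check: AVC at Q = 5 is €19 ≤ P, so revenue covers variable cost.
Profit = P·Q − TC = 39·5 − 175 = €20.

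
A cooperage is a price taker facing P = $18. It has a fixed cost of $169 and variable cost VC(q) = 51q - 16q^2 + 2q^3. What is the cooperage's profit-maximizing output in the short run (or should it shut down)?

Shut down

Strip out fixed cost: VC = 51q - 16q^2 + 2q^3. Then AVC = 51 - 16q + 2q^2 and MC = 51 - 32q + 6q^2.
AVC is minimized where dAVC/dq = -16 + 4q = 0, at q = 4; min AVC = 51 - 16·4 + 2·4^2 = $19.
With P < min AVC ($18 < $19), every unit sold adds to the loss.
Best response: produce nothing and absorb the $169 fixed cost.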